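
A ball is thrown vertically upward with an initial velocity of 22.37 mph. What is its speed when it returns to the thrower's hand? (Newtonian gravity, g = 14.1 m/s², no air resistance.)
By conservation of energy, the ball returns at the same speed = 22.37 mph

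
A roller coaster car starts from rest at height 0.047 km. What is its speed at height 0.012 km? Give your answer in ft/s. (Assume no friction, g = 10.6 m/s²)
mgh₁ = ½mv₂² + mgh₂ → v₂ = √(2g(h₁−h₂)) = √(2×10.6×(47−12)) = 27.24 m/s = 89.37 ft/s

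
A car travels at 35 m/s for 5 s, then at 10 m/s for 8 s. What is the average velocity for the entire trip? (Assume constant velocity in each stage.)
d₁ = v₁t₁ = 35 × 5 = 175 m
d₂ = v₂t₂ = 10 × 8 = 80 m
d_total = 255 m, t_total = 13 s
v_avg = d_total/t_total = 255/13 = 19.62 m/s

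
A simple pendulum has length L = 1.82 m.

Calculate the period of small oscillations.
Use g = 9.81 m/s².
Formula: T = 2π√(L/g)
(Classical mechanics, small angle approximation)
T = 2π√(L/g) = 2π√(1.82/9.81) = 2.706 s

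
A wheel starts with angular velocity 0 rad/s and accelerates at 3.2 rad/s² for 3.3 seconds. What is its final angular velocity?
ω = ω₀ + αt = 0 + 3.2 × 3.3 = 10.56 rad/s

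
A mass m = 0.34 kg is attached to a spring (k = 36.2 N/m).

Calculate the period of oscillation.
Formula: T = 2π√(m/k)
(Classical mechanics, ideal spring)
T = 2π√(m/k) = 2π√(0.34/36.2) = 0.6089 s; f = 1/T = 1.642 Hz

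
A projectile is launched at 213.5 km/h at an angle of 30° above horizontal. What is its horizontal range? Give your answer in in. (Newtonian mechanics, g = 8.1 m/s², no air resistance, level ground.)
R = v₀² sin(2θ) / g (with unit conversion) = 14800.0 in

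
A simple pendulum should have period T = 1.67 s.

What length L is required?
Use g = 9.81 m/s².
T = 2π√(L/g) → L = g(T/2π)² = 9.81×(1.67/2π)² = 0.693 m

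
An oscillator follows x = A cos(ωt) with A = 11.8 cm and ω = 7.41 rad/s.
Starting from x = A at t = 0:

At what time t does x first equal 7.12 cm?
cos(ωt) = x/A = 7.12/11.8 = 0.6034
ωt = arccos(0.6034) = 0.9231 rad
t = 0.9231/7.41 = 0.1246 s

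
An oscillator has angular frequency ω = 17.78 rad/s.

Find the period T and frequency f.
T = 2π/ω = 2π/17.78 = 0.3534 s; f = ω/2π = 2.83 Hz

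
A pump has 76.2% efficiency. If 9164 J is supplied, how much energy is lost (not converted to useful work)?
W_out = η × W_in = 0.762×9164 = 6983.0 J
W_lost = W_in − W_out = 9164 − 6983.0 = 2181.0 J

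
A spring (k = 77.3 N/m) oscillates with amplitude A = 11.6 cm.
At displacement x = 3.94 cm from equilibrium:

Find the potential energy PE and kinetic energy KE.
E_total = ½kA² = ½×77.3×(0.116)² = 0.5201 J
PE = ½kx² = ½×77.3×(0.0394)² = 0.06 J
KE = E_total − PE = 0.4601 J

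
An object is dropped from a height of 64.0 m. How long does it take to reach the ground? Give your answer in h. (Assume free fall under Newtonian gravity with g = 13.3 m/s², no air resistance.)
t = √(2h/g) (with unit conversion) = 0.0008617 h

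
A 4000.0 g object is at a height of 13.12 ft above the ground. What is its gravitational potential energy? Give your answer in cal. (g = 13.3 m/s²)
PE = mgh = 4 kg × 13.3 m/s² × 3.999 m = 212.7 J = 50.85 cal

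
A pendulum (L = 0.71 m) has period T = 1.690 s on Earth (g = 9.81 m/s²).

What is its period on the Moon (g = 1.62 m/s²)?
T = 2π√(L/g), so T_moon/T_earth = √(g_earth/g_moon)
T_moon = 2π√(0.71/1.62) = 4.16 s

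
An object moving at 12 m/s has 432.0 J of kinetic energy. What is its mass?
KE = ½mv² → m = 2KE/v² = 2×432.0/12² = 6.0 kg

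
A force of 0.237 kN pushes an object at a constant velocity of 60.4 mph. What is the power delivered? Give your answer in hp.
P = Fv = 237 N × 27 m/s = 6399 W = 8.582 hp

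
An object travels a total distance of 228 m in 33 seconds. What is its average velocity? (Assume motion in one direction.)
v_avg = Δd / Δt = 228 / 33 = 6.91 m/s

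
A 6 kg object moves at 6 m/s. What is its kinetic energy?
KE = ½mv² = ½×6×6² = 108.0 J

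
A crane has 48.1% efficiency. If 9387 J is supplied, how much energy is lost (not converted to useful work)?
W_out = η × W_in = 0.481×9387 = 4515.1 J
W_lost = W_in − W_out = 9387 − 4515.1 = 4871.9 J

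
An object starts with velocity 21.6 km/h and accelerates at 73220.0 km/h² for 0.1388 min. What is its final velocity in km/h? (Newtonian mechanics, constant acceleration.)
v = v₀ + at (with unit conversion) = 191.0 km/h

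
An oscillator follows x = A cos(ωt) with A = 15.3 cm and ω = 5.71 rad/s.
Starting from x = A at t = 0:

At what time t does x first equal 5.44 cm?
cos(ωt) = x/A = 5.44/15.3 = 0.3556
ωt = arccos(0.3556) = 1.207 rad
t = 1.207/5.71 = 0.2114 s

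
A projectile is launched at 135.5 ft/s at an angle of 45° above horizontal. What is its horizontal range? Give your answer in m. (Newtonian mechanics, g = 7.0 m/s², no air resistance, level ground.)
R = v₀² sin(2θ) / g (with unit conversion) = 243.7 m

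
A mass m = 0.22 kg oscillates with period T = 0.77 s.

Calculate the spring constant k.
T = 2π√(m/k) → k = m(2π/T)² = 0.22×(2π/0.77)² = 14.65 N/m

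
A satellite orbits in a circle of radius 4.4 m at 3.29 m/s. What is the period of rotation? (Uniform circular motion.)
T = 2πr/v = 2π×4.4/3.29 = 8.4 s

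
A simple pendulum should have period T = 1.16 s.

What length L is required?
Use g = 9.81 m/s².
T = 2π√(L/g) → L = g(T/2π)² = 9.81×(1.16/2π)² = 0.3344 m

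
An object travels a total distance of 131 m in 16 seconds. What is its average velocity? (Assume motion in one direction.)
v_avg = Δd / Δt = 131 / 16 = 8.19 m/s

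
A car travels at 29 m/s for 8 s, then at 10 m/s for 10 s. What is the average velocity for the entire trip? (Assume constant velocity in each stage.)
d₁ = v₁t₁ = 29 × 8 = 232 m
d₂ = v₂t₂ = 10 × 10 = 100 m
d_total = 332 m, t_total = 18 s
v_avg = d_total/t_total = 332/18 = 18.44 m/s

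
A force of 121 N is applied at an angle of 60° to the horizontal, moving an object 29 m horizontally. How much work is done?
W = Fd cosθ = 121×29×cos(60°) = 1754.5 J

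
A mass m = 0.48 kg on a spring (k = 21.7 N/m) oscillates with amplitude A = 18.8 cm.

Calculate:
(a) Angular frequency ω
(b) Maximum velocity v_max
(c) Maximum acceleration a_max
ω = √(k/m) = √(21.7/0.48) = 6.724 rad/s
v_max = ωA = 6.724×0.188 = 1.264 m/s
a_max = ω²A = 6.724²×0.188 = 8.499 m/s²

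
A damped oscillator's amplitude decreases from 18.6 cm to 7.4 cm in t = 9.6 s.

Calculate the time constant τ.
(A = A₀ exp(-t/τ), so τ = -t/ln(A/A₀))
A/A₀ = 7.4/18.6 = 0.3978; ln(A/A₀) = -0.9217
τ = −t/ln(A/A₀) = −9.6/-0.9217 = 10.42 s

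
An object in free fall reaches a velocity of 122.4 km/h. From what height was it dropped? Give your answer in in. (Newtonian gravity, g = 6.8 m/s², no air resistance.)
h = v²/(2g) (with unit conversion) = 3346.0 in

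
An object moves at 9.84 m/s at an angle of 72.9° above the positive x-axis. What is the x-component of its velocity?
vₓ = v cos(θ) = 9.84 × cos(72.9°) = 2.89 m/s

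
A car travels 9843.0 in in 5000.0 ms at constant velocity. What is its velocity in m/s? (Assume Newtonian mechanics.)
v = d/t (with unit conversion) = 50.0 m/s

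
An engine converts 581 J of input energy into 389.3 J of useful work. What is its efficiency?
η = W_out/W_in = 389.3/581 = 0.6701 = 67.01%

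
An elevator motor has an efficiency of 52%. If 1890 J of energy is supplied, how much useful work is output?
W_out = η × W_in = 0.52 × 1890 = 982.8 J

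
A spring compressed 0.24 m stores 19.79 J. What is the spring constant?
PE = ½kx² → k = 2PE/x² = 2×19.79/0.24² = 687.2 N/m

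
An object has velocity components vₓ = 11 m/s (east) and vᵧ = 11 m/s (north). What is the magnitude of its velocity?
|v| = √(vₓ² + vᵧ²) = √(11² + 11²) = √(242) = 15.56 m/s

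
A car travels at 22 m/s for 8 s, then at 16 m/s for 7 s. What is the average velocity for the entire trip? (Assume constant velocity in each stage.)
d₁ = v₁t₁ = 22 × 8 = 176 m
d₂ = v₂t₂ = 16 × 7 = 112 m
d_total = 288 m, t_total = 15 s
v_avg = d_total/t_total = 288/15 = 19.2 m/s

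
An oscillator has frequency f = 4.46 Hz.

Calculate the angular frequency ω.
ω = 2πf = 2π×4.46 = 28.02 rad/s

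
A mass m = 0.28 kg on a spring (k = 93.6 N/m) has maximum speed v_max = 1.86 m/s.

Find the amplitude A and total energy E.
½mv²_max = ½kA² → A = v_max√(m/k) = 1.86×√(0.28/93.6) = 0.1017 m = 10.17 cm
E = ½mv²_max = ½×0.28×1.86² = 0.4843 J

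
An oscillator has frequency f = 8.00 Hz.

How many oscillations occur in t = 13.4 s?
n = f×t = 8.0×13.4 = 107.2 oscillations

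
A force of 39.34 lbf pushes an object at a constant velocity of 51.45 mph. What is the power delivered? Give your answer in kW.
P = Fv = 175 N × 23 m/s = 4025 W = 4.025 kW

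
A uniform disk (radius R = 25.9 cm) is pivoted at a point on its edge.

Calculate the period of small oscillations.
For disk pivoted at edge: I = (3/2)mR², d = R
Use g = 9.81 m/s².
I/m = (3/2)R² = 0.1006 m²; d = R = 0.259 m
T = 2π√((3/2)R²/(gR)) = 2π√(3R/(2g)) = 1.25 s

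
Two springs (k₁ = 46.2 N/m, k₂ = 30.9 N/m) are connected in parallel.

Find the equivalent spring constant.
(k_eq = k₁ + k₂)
k_eq = k₁ + k₂ = 46.2 + 30.9 = 77.1 N/m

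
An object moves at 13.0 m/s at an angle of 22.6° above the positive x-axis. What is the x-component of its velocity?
vₓ = v cos(θ) = 13.0 × cos(22.6°) = 12.0 m/s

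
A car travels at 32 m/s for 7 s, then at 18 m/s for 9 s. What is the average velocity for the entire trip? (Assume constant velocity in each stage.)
d₁ = v₁t₁ = 32 × 7 = 224 m
d₂ = v₂t₂ = 18 × 9 = 162 m
d_total = 386 m, t_total = 16 s
v_avg = d_total/t_total = 386/16 = 24.12 m/s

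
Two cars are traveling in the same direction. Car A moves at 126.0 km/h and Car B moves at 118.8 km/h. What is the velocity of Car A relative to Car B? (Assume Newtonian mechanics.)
v_rel = v_A - v_B = 126.0 - 118.8 = 7.2 km/h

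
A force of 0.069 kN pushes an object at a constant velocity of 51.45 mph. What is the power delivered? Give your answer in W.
P = Fv = 69 N × 23 m/s = 1587 W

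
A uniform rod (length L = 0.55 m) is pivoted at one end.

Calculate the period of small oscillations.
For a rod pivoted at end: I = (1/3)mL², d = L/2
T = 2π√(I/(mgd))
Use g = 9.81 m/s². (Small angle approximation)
I/m = (1/3)L² = 0.1008 m²; d = L/2 = 0.275 m
T = 2π√(I/(mgd)) = 2π√(0.1008/(9.81×0.275)) = 1.215 s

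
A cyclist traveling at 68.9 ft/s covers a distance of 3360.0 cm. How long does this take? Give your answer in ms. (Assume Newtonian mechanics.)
t = d/v (with unit conversion) = 1600.0 ms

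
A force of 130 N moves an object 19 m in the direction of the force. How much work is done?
W = Fd = 130×19 = 2470.0 J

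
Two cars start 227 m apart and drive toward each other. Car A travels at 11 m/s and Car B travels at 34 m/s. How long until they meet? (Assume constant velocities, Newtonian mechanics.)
Combined speed: v_combined = 11 + 34 = 45 m/s
Time to meet: t = d/45 = 227/45 = 5.04 s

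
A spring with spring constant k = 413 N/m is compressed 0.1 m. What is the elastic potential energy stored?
PE = ½kx² = ½×413×0.1² = 2.065 J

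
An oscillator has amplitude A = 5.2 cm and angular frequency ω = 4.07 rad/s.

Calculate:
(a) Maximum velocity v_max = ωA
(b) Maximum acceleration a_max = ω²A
v_max = ωA = 4.07×0.052 = 0.2116 m/s
a_max = ω²A = 4.07²×0.052 = 0.8614 m/s²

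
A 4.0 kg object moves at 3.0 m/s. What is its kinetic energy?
KE = ½mv² = ½×4.0×3.0² = 18.0 J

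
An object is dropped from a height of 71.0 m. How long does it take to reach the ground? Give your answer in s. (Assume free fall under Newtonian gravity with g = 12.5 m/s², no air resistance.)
t = √(2h/g) = 3.37 s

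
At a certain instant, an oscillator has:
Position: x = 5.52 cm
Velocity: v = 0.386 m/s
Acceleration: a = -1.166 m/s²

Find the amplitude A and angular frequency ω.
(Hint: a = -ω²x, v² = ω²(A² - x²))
a = −ω²x → ω = √(|a|/x) = √(1.166/0.0552) = 4.596 rad/s
v² = ω²(A² − x²) → A = √(x² + v²/ω²) = √(0.0552² + 0.386²/4.596²) = 0.1005 m = 10.05 cm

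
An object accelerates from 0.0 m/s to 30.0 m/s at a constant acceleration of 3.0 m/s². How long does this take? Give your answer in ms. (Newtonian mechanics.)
t = (v - v₀)/a (with unit conversion) = 10000.0 ms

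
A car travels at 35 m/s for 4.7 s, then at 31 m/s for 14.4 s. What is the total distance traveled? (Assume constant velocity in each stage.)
d₁ = v₁t₁ = 35 × 4.7 = 164.5 m
d₂ = v₂t₂ = 31 × 14.4 = 446.4 m
d_total = 164.5 + 446.4 = 610.9 m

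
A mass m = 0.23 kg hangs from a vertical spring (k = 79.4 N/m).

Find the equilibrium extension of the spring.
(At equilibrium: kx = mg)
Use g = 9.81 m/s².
x_eq = mg/k = 0.23×9.81/79.4 = 0.02842 m = 2.842 cm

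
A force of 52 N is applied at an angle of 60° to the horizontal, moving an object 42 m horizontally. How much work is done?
W = Fd cosθ = 52×42×cos(60°) = 1092.0 J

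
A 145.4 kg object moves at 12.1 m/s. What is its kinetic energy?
KE = ½mv² = ½×145.4×12.1² = 10644.01 J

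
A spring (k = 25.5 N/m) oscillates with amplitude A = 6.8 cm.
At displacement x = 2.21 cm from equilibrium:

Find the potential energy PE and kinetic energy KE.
E_total = ½kA² = ½×25.5×(0.068)² = 0.05896 J
PE = ½kx² = ½×25.5×(0.0221)² = 0.006227 J
KE = E_total − PE = 0.05273 J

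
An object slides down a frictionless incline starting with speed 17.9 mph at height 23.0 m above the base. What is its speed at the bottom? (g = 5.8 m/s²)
½mv₀² + mgh = ½mv² → v = √(v₀² + 2gh) = √(8.002² + 2×5.8×23) = 18.19 m/s = 40.69 mph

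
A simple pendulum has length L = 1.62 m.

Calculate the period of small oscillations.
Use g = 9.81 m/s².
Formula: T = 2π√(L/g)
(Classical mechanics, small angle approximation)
T = 2π√(L/g) = 2π√(1.62/9.81) = 2.553 s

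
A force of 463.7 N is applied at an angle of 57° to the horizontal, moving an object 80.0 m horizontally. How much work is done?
W = Fd cosθ = 463.7×80.0×cos(57°) = 20204.0 J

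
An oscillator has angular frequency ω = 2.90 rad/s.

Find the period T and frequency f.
T = 2π/ω = 2π/2.9 = 2.167 s; f = ω/2π = 0.4615 Hz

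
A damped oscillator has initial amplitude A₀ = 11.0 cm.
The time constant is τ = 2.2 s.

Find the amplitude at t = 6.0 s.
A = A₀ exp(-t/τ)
A = A₀ exp(−t/τ) = 11.0×exp(−6.0/2.2) = 0.7194 cm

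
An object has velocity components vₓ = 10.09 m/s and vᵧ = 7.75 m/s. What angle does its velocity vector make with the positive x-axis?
θ = arctan(vᵧ/vₓ) = arctan(7.75/10.09) = 37.53°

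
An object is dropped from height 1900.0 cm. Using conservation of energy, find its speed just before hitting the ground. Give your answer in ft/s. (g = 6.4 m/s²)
mgh = ½mv² → v = √(2gh) = √(2×6.4×19) = 15.59 m/s = 51.16 ft/s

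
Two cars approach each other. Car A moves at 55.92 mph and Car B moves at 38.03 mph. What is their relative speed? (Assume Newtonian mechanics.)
v_rel = v_A + v_B = 55.92 + 38.03 = 93.95 mph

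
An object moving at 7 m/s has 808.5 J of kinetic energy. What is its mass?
KE = ½mv² → m = 2KE/v² = 2×808.5/7² = 33.0 kg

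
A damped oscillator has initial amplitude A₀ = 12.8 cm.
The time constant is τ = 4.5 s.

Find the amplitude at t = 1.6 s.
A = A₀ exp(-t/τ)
A = A₀ exp(−t/τ) = 12.8×exp(−1.6/4.5) = 8.97 cm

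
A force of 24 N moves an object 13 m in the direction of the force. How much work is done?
W = Fd = 24×13 = 312.0 J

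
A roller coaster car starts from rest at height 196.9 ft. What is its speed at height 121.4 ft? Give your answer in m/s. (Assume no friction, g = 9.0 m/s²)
mgh₁ = ½mv₂² + mgh₂ → v₂ = √(2g(h₁−h₂)) = √(2×9.0×(60.02−37)) = 20.35 m/s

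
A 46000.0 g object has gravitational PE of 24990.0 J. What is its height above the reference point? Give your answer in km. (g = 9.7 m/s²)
PE = mgh → h = PE/(mg) = 2.499e+04 J / (46 kg × 9.7 m/s²) = 56.01 m = 0.05601 km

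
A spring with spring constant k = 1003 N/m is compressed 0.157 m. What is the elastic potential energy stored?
PE = ½kx² = ½×1003×0.157² = 12.36 J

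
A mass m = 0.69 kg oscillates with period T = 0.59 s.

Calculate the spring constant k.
T = 2π√(m/k) → k = m(2π/T)² = 0.69×(2π/0.59)² = 78.25 N/m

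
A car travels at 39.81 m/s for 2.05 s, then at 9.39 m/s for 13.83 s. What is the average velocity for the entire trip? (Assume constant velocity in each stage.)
d₁ = v₁t₁ = 39.81 × 2.05 = 81.6105 m
d₂ = v₂t₂ = 9.39 × 13.83 = 129.864 m
d_total = 211.47 m, t_total = 15.88 s
v_avg = d_total/t_total = 211.47/15.88 = 13.32 m/s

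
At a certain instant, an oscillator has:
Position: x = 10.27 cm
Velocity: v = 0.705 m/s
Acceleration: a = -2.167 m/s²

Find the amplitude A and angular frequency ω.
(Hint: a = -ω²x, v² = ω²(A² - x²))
a = −ω²x → ω = √(|a|/x) = √(2.167/0.1027) = 4.594 rad/s
v² = ω²(A² − x²) → A = √(x² + v²/ω²) = √(0.1027² + 0.705²/4.594²) = 0.1847 m = 18.47 cm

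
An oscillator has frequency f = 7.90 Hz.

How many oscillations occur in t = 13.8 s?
n = f×t = 7.9×13.8 = 109 oscillations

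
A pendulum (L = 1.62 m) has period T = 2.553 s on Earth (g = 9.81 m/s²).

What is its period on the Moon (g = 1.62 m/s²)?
T = 2π√(L/g), so T_moon/T_earth = √(g_earth/g_moon)
T_moon = 2π√(1.62/1.62) = 6.283 s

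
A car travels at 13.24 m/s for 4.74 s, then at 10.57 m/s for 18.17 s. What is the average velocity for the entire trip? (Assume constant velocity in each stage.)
d₁ = v₁t₁ = 13.24 × 4.74 = 62.7576 m
d₂ = v₂t₂ = 10.57 × 18.17 = 192.057 m
d_total = 254.81 m, t_total = 22.91 s
v_avg = d_total/t_total = 254.81/22.91 = 11.12 m/s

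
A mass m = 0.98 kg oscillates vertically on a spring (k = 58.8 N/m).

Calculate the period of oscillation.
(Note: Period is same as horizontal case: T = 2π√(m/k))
T = 2π√(m/k) = 2π√(0.98/58.8) = 0.8112 s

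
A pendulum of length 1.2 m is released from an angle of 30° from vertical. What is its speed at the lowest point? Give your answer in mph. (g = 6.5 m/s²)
h = L(1 − cosθ) = 1.2×(1 − cos30°) = 0.1608 m
v = √(2gh) = √(2×6.5×0.1608) = 1.446 m/s = 3.234 mph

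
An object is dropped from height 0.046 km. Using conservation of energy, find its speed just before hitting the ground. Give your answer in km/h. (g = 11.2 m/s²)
mgh = ½mv² → v = √(2gh) = √(2×11.2×46) = 32.1 m/s = 115.6 km/h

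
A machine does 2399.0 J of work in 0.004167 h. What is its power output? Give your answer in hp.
P = W/t = 2399 J / 15 s = 159.9 W = 0.2145 hp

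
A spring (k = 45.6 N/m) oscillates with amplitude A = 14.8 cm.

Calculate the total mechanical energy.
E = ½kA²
E = ½kA² = ½×45.6×(0.148)² = 0.4994 J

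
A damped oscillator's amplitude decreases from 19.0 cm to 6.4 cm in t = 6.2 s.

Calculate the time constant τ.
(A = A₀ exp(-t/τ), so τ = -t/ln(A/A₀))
A/A₀ = 6.4/19.0 = 0.3368; ln(A/A₀) = -1.088
τ = −t/ln(A/A₀) = −6.2/-1.088 = 5.698 s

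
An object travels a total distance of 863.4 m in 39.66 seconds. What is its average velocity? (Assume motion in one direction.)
v_avg = Δd / Δt = 863.4 / 39.66 = 21.77 m/s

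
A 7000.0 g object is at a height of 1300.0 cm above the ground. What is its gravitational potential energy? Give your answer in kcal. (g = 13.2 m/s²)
PE = mgh = 7 kg × 13.2 m/s² × 13 m = 1201 J = 0.2871 kcal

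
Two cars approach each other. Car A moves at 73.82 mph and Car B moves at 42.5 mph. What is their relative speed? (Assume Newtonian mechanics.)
v_rel = v_A + v_B = 73.82 + 42.5 = 116.3 mph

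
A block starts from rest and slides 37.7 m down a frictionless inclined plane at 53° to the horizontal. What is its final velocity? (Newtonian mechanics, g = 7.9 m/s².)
a = g sin(θ) = 7.9 × sin(53°) = 6.31 m/s²
v = √(2ad) = √(2 × 6.31 × 37.7) = 21.81 m/s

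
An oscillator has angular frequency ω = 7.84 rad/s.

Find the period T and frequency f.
T = 2π/ω = 2π/7.84 = 0.8014 s; f = ω/2π = 1.248 Hz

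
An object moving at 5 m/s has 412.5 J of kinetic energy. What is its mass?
KE = ½mv² → m = 2KE/v² = 2×412.5/5² = 33.0 kg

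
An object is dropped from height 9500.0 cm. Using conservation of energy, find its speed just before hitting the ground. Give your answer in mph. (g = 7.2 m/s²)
mgh = ½mv² → v = √(2gh) = √(2×7.2×95) = 36.99 m/s = 82.74 mph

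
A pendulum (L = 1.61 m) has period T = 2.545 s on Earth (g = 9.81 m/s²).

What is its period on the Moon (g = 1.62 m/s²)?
T = 2π√(L/g), so T_moon/T_earth = √(g_earth/g_moon)
T_moon = 2π√(1.61/1.62) = 6.264 s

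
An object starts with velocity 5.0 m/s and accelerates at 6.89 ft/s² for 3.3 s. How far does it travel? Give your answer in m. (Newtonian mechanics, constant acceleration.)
d = v₀t + ½at² (with unit conversion) = 27.93 m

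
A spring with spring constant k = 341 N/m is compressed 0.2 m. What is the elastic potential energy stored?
PE = ½kx² = ½×341×0.2² = 6.82 J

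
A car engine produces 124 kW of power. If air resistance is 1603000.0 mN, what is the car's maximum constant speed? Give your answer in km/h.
P = Fv → v = P/F = 124000 W / 1603 N = 77.35 m/s = 278.5 km/h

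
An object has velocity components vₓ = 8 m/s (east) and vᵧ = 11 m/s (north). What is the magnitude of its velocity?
|v| = √(vₓ² + vᵧ²) = √(8² + 11²) = √(185) = 13.6 m/s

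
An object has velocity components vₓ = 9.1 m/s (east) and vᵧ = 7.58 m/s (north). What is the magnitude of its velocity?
|v| = √(vₓ² + vᵧ²) = √(9.1² + 7.58²) = √(140.266) = 11.84 m/s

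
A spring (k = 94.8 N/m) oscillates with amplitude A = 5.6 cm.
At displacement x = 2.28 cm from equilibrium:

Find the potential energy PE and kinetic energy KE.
E_total = ½kA² = ½×94.8×(0.056)² = 0.1486 J
PE = ½kx² = ½×94.8×(0.0228)² = 0.02464 J
KE = E_total − PE = 0.124 J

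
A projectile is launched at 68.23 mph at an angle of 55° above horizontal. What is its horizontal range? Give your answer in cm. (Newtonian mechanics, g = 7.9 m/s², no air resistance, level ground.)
R = v₀² sin(2θ) / g (with unit conversion) = 11070.0 cm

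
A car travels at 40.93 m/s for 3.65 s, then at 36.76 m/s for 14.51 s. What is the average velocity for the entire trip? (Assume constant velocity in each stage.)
d₁ = v₁t₁ = 40.93 × 3.65 = 149.394 m
d₂ = v₂t₂ = 36.76 × 14.51 = 533.388 m
d_total = 682.78 m, t_total = 18.16 s
v_avg = d_total/t_total = 682.78/18.16 = 37.6 m/s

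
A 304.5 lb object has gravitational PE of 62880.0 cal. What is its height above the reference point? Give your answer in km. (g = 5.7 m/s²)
PE = mgh → h = PE/(mg) = 2.631e+05 J / (138.1 kg × 5.7 m/s²) = 334.2 m = 0.3342 km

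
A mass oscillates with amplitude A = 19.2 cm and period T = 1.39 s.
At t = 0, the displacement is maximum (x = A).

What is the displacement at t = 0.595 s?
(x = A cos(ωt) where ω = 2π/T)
ω = 2π/T = 2π/1.39 = 4.52 rad/s
x = A cos(ωt) = 19.2×cos(4.52×0.595) = -17.27 cm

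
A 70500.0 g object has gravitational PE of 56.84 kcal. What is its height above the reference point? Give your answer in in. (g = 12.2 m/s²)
PE = mgh → h = PE/(mg) = 2.378e+05 J / (70.5 kg × 12.2 m/s²) = 276.5 m = 10890.0 in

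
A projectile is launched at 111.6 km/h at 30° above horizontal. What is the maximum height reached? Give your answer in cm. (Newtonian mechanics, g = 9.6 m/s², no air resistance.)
H = v₀²sin²(θ)/(2g) (with unit conversion) = 1251.0 cm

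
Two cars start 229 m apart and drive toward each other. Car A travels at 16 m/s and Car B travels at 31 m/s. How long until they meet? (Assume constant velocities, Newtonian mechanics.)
Combined speed: v_combined = 16 + 31 = 47 m/s
Time to meet: t = d/47 = 229/47 = 4.87 s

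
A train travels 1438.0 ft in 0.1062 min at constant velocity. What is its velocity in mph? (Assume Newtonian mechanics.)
v = d/t (with unit conversion) = 153.9 mph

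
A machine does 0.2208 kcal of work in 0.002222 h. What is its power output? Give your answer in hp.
P = W/t = 923.8 J / 7.999 s = 115.5 W = 0.1549 hp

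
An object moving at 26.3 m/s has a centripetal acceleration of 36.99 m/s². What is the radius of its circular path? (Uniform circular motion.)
r = v²/a_c = 26.3²/36.99 = 18.7 m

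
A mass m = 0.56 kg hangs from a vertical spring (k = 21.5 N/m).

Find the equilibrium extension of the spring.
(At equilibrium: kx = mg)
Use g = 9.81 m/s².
x_eq = mg/k = 0.56×9.81/21.5 = 0.2555 m = 25.55 cm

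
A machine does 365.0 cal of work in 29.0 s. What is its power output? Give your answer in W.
P = W/t = 1527 J / 29 s = 52.66 W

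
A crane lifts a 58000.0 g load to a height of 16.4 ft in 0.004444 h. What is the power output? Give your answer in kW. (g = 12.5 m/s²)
W = mgh = 58×12.5×4.999 = 3624 J
P = W/t = 3624/16 = 226.5 W = 0.2265 kW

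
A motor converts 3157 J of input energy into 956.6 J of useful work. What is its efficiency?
η = W_out/W_in = 956.6/3157 = 0.303 = 30.3%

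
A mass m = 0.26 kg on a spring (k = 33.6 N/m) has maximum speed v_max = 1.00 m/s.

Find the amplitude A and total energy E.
½mv²_max = ½kA² → A = v_max√(m/k) = 1.0×√(0.26/33.6) = 0.08797 m = 8.797 cm
E = ½mv²_max = ½×0.26×1.0² = 0.13 J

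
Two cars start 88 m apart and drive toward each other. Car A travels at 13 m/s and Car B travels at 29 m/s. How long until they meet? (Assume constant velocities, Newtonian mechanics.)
Combined speed: v_combined = 13 + 29 = 42 m/s
Time to meet: t = d/42 = 88/42 = 2.1 s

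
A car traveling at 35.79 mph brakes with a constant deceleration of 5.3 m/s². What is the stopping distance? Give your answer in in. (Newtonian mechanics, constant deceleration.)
d = v₀² / (2a) (with unit conversion) = 950.8 in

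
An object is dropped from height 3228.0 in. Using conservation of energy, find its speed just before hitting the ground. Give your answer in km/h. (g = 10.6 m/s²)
mgh = ½mv² → v = √(2gh) = √(2×10.6×81.99) = 41.69 m/s = 150.1 km/h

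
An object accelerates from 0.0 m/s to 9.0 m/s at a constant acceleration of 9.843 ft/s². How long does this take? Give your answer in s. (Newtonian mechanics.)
t = (v - v₀)/a (with unit conversion) = 3.0 s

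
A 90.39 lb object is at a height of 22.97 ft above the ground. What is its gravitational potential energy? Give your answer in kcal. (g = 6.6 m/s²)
PE = mgh = 41 kg × 6.6 m/s² × 7.001 m = 1895 J = 0.4528 kcal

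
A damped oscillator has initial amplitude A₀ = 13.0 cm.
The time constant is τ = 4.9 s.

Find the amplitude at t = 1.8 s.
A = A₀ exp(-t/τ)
A = A₀ exp(−t/τ) = 13.0×exp(−1.8/4.9) = 9.003 cm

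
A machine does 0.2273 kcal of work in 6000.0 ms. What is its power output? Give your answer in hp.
P = W/t = 951 J / 6 s = 158.5 W = 0.2126 hp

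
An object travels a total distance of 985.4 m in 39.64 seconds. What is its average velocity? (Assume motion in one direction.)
v_avg = Δd / Δt = 985.4 / 39.64 = 24.86 m/s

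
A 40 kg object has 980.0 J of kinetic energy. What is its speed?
KE = ½mv² → v = √(2KE/m) = √(2×980.0/40) = 7.0 m/s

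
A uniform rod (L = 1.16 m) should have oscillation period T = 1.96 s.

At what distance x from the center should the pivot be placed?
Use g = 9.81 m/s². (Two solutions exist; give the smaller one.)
T = 2π√((L²/12 + x²)/(gx)). Let c = T²g/(4π²) = 0.9546.
x² − cx + L²/12 = 0 → x = (c − √(c² − L²/3))/2 = 0.1372 m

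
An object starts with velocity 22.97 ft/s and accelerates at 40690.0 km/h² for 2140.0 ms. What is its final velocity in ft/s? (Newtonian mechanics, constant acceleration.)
v = v₀ + at (with unit conversion) = 45.01 ft/s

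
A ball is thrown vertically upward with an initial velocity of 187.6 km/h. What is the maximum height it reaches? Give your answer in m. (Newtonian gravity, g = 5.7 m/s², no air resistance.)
h_max = v₀²/(2g) (with unit conversion) = 238.2 m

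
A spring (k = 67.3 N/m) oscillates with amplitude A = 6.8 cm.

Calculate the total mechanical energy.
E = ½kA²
E = ½kA² = ½×67.3×(0.068)² = 0.1556 J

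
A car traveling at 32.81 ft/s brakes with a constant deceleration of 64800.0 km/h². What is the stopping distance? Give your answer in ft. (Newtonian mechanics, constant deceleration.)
d = v₀² / (2a) (with unit conversion) = 32.81 ft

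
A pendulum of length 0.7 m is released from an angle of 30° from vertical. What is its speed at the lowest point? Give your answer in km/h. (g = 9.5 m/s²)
h = L(1 − cosθ) = 0.7×(1 − cos30°) = 0.09378 m
v = √(2gh) = √(2×9.5×0.09378) = 1.335 m/s = 4.806 km/h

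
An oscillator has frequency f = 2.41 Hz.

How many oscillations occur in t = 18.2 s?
n = f×t = 2.41×18.2 = 43.86 oscillations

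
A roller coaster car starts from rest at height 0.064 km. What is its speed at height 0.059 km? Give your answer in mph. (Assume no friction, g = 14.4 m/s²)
mgh₁ = ½mv₂² + mgh₂ → v₂ = √(2g(h₁−h₂)) = √(2×14.4×(64−59)) = 12 m/s = 26.84 mph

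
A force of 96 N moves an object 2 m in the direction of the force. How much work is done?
W = Fd = 96×2 = 192.0 J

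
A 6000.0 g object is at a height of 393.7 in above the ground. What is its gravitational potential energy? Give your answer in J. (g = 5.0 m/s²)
PE = mgh = 6 kg × 5.0 m/s² × 10 m = 300 J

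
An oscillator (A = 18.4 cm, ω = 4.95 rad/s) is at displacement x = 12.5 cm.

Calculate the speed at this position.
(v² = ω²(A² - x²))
v = ω√(A² − x²) = 4.95×√(0.184² − 0.125²) = 0.6684 m/s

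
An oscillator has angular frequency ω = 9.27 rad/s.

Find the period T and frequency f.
T = 2π/ω = 2π/9.27 = 0.6778 s; f = ω/2π = 1.475 Hz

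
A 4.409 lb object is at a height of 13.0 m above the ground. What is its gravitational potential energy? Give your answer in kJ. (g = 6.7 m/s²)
PE = mgh = 2 kg × 6.7 m/s² × 13 m = 174.2 J = 0.1742 kJ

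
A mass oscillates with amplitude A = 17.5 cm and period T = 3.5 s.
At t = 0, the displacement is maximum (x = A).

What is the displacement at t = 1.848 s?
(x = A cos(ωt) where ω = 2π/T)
ω = 2π/T = 2π/3.5 = 1.795 rad/s
x = A cos(ωt) = 17.5×cos(1.795×1.848) = -17.23 cm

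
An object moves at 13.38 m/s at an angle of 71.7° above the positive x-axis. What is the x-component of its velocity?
vₓ = v cos(θ) = 13.38 × cos(71.7°) = 4.2 m/s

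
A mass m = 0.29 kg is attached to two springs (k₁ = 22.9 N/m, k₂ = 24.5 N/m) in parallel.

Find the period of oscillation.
k_eq = k₁+k₂ = 47.4 N/m
T = 2π√(m/k_eq) = 2π√(0.29/47.4) = 0.4915 s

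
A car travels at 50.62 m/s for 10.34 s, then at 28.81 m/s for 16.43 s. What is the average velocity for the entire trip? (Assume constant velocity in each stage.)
d₁ = v₁t₁ = 50.62 × 10.34 = 523.411 m
d₂ = v₂t₂ = 28.81 × 16.43 = 473.348 m
d_total = 996.76 m, t_total = 26.77 s
v_avg = d_total/t_total = 996.76/26.77 = 37.23 m/s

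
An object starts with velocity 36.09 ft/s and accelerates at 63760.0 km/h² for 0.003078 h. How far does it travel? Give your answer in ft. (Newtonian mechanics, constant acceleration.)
d = v₀t + ½at² (with unit conversion) = 1391.0 ft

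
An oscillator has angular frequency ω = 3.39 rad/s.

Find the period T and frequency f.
T = 2π/ω = 2π/3.39 = 1.853 s; f = ω/2π = 0.5395 Hz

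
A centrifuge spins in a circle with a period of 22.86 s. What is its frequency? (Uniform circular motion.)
f = 1/T = 1/22.86 = 0.0437 Hz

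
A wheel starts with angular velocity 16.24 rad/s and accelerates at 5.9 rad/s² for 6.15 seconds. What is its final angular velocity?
ω = ω₀ + αt = 16.24 + 5.9 × 6.15 = 52.53 rad/s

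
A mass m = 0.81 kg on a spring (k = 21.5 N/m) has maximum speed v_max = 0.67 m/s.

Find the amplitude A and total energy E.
½mv²_max = ½kA² → A = v_max√(m/k) = 0.67×√(0.81/21.5) = 0.13 m = 13 cm
E = ½mv²_max = ½×0.81×0.67² = 0.1818 J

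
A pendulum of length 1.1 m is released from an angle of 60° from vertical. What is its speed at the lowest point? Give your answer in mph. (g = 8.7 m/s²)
h = L(1 − cosθ) = 1.1×(1 − cos60°) = 0.55 m
v = √(2gh) = √(2×8.7×0.55) = 3.094 m/s = 6.92 mph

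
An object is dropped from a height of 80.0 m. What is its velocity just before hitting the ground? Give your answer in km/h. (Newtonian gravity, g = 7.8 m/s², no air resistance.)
v = √(2gh) (with unit conversion) = 127.2 km/h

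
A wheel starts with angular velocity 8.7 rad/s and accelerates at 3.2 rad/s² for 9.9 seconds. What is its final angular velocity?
ω = ω₀ + αt = 8.7 + 3.2 × 9.9 = 40.38 rad/s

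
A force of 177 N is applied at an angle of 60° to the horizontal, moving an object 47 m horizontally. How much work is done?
W = Fd cosθ = 177×47×cos(60°) = 4159.5 J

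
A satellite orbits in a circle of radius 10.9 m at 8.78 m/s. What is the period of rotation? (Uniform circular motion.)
T = 2πr/v = 2π×10.9/8.78 = 7.8 s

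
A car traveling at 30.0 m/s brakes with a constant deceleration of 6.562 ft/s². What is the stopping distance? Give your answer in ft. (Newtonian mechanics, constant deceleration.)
d = v₀² / (2a) (with unit conversion) = 738.2 ft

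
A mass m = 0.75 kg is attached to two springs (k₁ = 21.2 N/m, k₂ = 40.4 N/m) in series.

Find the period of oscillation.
k_eq = k₁k₂/(k₁+k₂) = 13.9 N/m
T = 2π√(m/k_eq) = 2π√(0.75/13.9) = 1.459 s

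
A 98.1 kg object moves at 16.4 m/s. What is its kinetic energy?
KE = ½mv² = ½×98.1×16.4² = 13192.49 J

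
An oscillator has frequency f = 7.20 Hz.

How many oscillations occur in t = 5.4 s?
n = f×t = 7.2×5.4 = 38.88 oscillations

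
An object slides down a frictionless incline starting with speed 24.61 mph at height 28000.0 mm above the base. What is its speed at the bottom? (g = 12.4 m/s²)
½mv₀² + mgh = ½mv² → v = √(v₀² + 2gh) = √(11² + 2×12.4×28) = 28.56 m/s = 63.88 mph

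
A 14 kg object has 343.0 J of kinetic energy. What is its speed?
KE = ½mv² → v = √(2KE/m) = √(2×343.0/14) = 7.0 m/s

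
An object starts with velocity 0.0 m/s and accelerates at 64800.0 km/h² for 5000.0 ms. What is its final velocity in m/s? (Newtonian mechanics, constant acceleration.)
v = v₀ + at (with unit conversion) = 25.0 m/s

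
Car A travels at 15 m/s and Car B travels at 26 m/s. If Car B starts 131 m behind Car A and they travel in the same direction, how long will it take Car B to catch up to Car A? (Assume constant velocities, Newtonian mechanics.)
Relative speed: v_rel = 26 - 15 = 11 m/s
Time to catch: t = d₀/v_rel = 131/11 = 11.91 s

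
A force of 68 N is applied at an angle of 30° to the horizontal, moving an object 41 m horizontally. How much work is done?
W = Fd cosθ = 68×41×cos(30°) = 2414.5 J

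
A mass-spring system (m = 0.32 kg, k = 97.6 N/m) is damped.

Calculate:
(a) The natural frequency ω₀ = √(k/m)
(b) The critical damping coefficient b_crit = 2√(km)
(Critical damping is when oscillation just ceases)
ω₀ = √(k/m) = √(97.6/0.32) = 17.46 rad/s
b_crit = 2√(km) = 2√(97.6×0.32) = 11.18 kg/s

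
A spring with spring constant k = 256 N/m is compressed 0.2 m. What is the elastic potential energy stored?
PE = ½kx² = ½×256×0.2² = 5.12 J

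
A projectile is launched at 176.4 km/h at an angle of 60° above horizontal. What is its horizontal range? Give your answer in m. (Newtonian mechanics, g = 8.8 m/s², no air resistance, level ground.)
R = v₀² sin(2θ) / g (with unit conversion) = 236.3 m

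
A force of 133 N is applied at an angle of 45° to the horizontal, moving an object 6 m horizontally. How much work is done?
W = Fd cosθ = 133×6×cos(45°) = 564.27 J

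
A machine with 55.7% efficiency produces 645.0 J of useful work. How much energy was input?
W_in = W_out/η = 645.0/0.557 = 1158.0 J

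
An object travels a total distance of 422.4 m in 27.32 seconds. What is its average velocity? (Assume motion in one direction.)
v_avg = Δd / Δt = 422.4 / 27.32 = 15.46 m/s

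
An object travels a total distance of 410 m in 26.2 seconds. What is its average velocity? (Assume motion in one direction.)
v_avg = Δd / Δt = 410 / 26.2 = 15.65 m/s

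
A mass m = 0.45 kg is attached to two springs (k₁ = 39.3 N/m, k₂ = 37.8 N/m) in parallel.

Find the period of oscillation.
k_eq = k₁+k₂ = 77.1 N/m
T = 2π√(m/k_eq) = 2π√(0.45/77.1) = 0.48 s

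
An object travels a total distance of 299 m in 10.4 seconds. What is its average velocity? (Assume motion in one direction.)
v_avg = Δd / Δt = 299 / 10.4 = 28.75 m/s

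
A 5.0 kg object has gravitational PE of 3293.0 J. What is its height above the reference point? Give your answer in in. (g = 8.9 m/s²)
PE = mgh → h = PE/(mg) = 3293 J / (5 kg × 8.9 m/s²) = 74 m = 2913.0 in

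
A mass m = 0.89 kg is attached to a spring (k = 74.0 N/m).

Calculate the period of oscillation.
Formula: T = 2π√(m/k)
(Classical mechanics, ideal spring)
T = 2π√(m/k) = 2π√(0.89/74.0) = 0.6891 s; f = 1/T = 1.451 Hz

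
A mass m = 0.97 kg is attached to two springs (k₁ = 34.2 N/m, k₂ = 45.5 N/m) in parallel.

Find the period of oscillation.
k_eq = k₁+k₂ = 79.7 N/m
T = 2π√(m/k_eq) = 2π√(0.97/79.7) = 0.6932 s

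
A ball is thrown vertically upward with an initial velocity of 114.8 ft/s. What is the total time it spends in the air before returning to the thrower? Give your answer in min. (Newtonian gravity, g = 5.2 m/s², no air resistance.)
t_total = 2v₀/g (with unit conversion) = 0.2243 min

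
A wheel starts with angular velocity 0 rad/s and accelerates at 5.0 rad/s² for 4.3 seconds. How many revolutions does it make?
θ = ω₀t + ½αt² = 0×4.3 + ½×5.0×4.3² = 46.22 rad
Revolutions = θ/(2π) = 46.22/(2π) = 7.36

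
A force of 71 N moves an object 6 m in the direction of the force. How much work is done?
W = Fd = 71×6 = 426.0 J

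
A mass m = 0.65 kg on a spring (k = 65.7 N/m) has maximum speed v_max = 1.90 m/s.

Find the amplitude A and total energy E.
½mv²_max = ½kA² → A = v_max√(m/k) = 1.9×√(0.65/65.7) = 0.189 m = 18.9 cm
E = ½mv²_max = ½×0.65×1.9² = 1.173 J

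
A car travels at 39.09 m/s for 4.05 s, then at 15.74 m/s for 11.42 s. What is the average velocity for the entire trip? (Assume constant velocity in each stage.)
d₁ = v₁t₁ = 39.09 × 4.05 = 158.315 m
d₂ = v₂t₂ = 15.74 × 11.42 = 179.751 m
d_total = 338.07 m, t_total = 15.47 s
v_avg = d_total/t_total = 338.07/15.47 = 21.85 m/s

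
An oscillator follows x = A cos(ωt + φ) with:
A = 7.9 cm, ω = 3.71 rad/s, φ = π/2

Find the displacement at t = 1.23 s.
x = A cos(ωt + φ) = 7.9×cos(3.71×1.23 + π/2) = 7.812 cm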